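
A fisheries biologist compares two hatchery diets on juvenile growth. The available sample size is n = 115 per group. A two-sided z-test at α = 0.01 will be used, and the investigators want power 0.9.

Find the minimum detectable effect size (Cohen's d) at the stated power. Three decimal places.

d ≈ 0.509

Need Φ(δ − 2.576) = 0.9, so δ = 2.576 + 1.282 = 3.857.
(The second rejection-region term Φ(−δ − z_{α/2}) is negligible and dropped.)
δ = d·√(n/2) ⇒ d = δ/√(n/2) = 3.857/√(115/2) = 0.5087.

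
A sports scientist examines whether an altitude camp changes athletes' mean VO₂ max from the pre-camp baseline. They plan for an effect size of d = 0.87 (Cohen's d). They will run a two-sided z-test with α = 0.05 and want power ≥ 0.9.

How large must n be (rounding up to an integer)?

For power 0.9 need Φ(δ − z_{0.025}) = 0.9, so δ = z_{0.025} + z_{0.10} = 1.960 + 1.282 = 3.242.
(The Φ(−δ − z_{α/2}) term is vanishingly small for δ > 0 and is dropped in the standard sample-size formula.)
δ = d·√n ⇒ n = (δ/d)² = (3.242 / 0.87)² = 13.88.
Rounding up, n = 14.

n = 14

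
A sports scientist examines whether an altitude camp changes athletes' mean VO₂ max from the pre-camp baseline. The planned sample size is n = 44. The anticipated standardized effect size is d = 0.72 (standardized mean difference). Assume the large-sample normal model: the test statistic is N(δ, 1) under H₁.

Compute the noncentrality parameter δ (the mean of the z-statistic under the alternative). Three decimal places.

The noncentrality parameter scales effect size by the design's sample-size factor: δ = d·√n = 0.72 × √44 = 4.7759

δ ≈ 4.776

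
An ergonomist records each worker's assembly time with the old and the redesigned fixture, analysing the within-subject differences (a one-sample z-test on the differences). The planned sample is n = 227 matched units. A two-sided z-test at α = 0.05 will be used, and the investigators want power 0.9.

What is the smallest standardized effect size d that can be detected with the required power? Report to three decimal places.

d ≈ 0.215

Need Φ(δ − 1.960) = 0.9, so δ = 1.960 + 1.282 = 3.242.
(Lower-tail contribution to power is negligible for δ > 0.)
δ = d·√n ⇒ d = δ/√n = 3.242/√227 = 0.2151.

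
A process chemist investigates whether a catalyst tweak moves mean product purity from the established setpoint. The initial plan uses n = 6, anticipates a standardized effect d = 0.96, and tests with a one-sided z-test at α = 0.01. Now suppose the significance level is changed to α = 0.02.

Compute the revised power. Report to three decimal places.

Power ≈ 0.617

δ = d·√n = 0.96 × √6 = 2.3515 (unchanged). New critical value: z_{0.02} = 2.054.
Revised power = P(Z > 2.054 − δ) = Φ(0.298) = 0.6171.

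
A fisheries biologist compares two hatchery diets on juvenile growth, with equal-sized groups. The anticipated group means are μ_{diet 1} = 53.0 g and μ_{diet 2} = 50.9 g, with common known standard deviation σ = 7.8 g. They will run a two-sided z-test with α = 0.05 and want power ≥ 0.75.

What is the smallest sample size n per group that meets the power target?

Standardized effect: d = |μ_{diet 1} − μ_{diet 2}| / σ = |53.0 − 50.9| / 7.8 = 0.2692
For power 0.75 need Φ(δ − z_{0.025}) = 0.75, so δ = z_{0.025} + z_{0.25} = 1.960 + 0.674 = 2.634.
(Ignoring the negligible lower-tail rejection probability gives the usual closed-form inversion.)
δ = d·√(n/2) ⇒ n = 2(δ/d)² = 2 × (2.634 / 0.2692)² = 191.50.
Round up to the next whole unit.

n = 192 per group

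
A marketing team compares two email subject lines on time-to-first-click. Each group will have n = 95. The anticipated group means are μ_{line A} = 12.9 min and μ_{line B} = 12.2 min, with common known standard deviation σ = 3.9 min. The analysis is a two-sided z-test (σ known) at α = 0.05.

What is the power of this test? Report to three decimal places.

Power ≈ 0.236

Standardized effect: d = |μ_{line A} − μ_{line B}| / σ = |12.9 − 12.2| / 3.9 = 0.1795
Noncentrality parameter: δ = d·√(n/2) = 0.1795 × √(95/2) = 1.2370
Critical value for a two-sided test at α = 0.05: z_{α/2} = 1.960.
Power = Φ(δ − 1.960) + Φ(−δ − 1.960) = Φ(-0.723) + Φ(-3.197) = 0.2349 + 0.0007 = 0.2356.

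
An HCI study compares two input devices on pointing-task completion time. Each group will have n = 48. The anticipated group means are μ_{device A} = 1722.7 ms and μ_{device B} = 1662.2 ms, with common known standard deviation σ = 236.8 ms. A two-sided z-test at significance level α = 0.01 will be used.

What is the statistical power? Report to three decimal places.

Standardized effect: d = |μ_{device A} − μ_{device B}| / σ = |1722.7 − 1662.2| / 236.8 = 0.2555
Noncentrality parameter: δ = d·√(n/2) = 0.2555 × √(48/2) = 1.2516
Critical value for a two-sided test at α = 0.01: z_{α/2} = 2.576.
Power = Φ(δ − 2.576) + Φ(−δ − 2.576) = Φ(-1.324) + Φ(-3.827) = 0.0927 + 0.0001 = 0.0928.

Power ≈ 0.093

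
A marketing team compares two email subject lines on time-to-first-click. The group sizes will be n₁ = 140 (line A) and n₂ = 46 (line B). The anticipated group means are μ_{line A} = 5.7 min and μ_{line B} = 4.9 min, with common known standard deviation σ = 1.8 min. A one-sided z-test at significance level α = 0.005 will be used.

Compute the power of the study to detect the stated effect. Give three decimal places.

Power ≈ 0.516

Standardized effect: d = |μ_{line A} − μ_{line B}| / σ = |5.7 − 4.9| / 1.8 = 0.4444
Noncentrality parameter: δ = d / √(1/n₁ + 1/n₂) = 0.4444 / √(1/140 + 1/46) = 2.6152
Critical value for a one-sided test at α = 0.005: z_α = 2.576.
Power = Φ(δ − 2.576) = Φ(0.039) = 0.5157.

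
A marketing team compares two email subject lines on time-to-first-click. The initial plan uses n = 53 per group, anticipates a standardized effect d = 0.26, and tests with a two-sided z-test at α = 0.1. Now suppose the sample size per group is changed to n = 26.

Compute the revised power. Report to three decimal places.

Power ≈ 0.245

With n = 26 per group: δ = d·√(n/2) = 0.26 × √(26/2) = 0.9374. Critical value z_{0.05} = 1.645.
Revised power = Φ(δ − 1.645) + Φ(−δ − 1.645) = Φ(-0.707) + Φ(-2.582) = 0.2397 + 0.0049 = 0.2446.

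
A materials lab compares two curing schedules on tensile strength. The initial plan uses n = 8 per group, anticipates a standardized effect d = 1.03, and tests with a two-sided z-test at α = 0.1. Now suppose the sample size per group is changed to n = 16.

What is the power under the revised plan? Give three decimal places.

With n = 16 per group: δ = d·√(n/2) = 1.03 × √(16/2) = 2.9133. Critical value z_{0.05} = 1.645.
Revised power = Φ(δ − 1.645) + Φ(−δ − 1.645) = Φ(1.268) + Φ(-4.558) = 0.8977 + 0.0000 = 0.8977.

Power ≈ 0.898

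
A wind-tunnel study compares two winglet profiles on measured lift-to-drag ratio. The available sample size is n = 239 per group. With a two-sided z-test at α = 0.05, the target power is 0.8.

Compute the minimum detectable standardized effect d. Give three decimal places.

Need Φ(δ − 1.960) = 0.8, so δ = 1.960 + 0.842 = 2.802.
(The second rejection-region term Φ(−δ − z_{α/2}) is negligible and dropped.)
δ = d·√(n/2) ⇒ d = δ/√(n/2) = 2.802/√(239/2) = 0.2563.

d ≈ 0.256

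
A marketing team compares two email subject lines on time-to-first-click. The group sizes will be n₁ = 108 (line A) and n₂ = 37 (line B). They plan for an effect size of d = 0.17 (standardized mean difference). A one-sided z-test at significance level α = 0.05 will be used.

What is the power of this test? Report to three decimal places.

Noncentrality parameter: δ = d / √(1/n₁ + 1/n₂) = 0.17 / √(1/108 + 1/37) = 0.8924
One-sided α = 0.05 → critical value z_{0.05} = 1.645.
Power = P(Z > 1.645 − δ) = Φ(-0.752) = 0.2259.

Power ≈ 0.226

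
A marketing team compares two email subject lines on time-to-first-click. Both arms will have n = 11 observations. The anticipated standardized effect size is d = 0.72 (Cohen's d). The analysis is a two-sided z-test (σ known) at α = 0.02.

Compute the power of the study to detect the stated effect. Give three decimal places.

Power ≈ 0.262

Noncentrality parameter: δ = d·√(n/2) = 0.72 × √(11/2) = 1.6885
Critical value for a two-sided test at α = 0.02: z_{α/2} = 2.326.
Power = Φ(δ − 2.326) + Φ(−δ − 2.326) = Φ(-0.638) + Φ(-4.015) = 0.2618 + 0.0000 = 0.2618.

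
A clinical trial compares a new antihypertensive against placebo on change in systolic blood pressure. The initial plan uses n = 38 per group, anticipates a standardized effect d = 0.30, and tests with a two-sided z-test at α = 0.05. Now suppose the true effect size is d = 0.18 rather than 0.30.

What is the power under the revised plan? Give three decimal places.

Power ≈ 0.123

With d = 0.18: δ = d·√(n/2) = 0.18 × √(38/2) = 0.7846. Critical value z_{0.025} = 1.960.
Revised power = Φ(δ − 1.960) + Φ(−δ − 1.960) = Φ(-1.175) + Φ(-2.745) = 0.1199 + 0.0030 = 0.1230.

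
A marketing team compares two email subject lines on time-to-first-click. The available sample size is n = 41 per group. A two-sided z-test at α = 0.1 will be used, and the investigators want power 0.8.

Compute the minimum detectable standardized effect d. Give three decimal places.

d ≈ 0.549

Need Φ(δ − 1.645) = 0.8, so δ = 1.645 + 0.842 = 2.486.
(Lower-tail contribution to power is negligible for δ > 0.)
δ = d·√(n/2) ⇒ d = δ/√(n/2) = 2.486/√(41/2) = 0.5492.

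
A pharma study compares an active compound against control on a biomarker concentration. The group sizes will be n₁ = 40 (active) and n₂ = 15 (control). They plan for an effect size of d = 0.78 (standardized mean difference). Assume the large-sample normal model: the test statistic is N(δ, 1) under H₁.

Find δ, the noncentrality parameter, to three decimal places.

The noncentrality parameter scales effect size by the design's sample-size factor: δ = d / √(1/n₁ + 1/n₂) = 0.78 / √(1/40 + 1/15) = 2.5763

δ ≈ 2.576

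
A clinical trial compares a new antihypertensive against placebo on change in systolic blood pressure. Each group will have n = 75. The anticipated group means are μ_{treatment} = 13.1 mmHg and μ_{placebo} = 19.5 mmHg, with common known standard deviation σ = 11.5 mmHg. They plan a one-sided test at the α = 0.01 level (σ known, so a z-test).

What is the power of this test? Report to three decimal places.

Standardized effect: d = |μ_{treatment} − μ_{placebo}| / σ = |13.1 − 19.5| / 11.5 = 0.5565
Noncentrality parameter: δ = d·√(n/2) = 0.5565 × √(75/2) = 3.4080
Critical value for a one-sided test at α = 0.01: z_α = 2.326.
Power = Φ(δ − 2.326) = Φ(1.082) = 0.8603.

Power ≈ 0.860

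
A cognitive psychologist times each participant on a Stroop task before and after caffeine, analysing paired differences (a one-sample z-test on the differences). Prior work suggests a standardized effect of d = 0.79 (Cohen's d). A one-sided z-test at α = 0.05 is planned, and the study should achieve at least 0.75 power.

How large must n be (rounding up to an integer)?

n = 9

For power 0.75 need Φ(δ − z_{0.05}) = 0.75, so δ = z_{0.05} + z_{0.25} = 1.645 + 0.674 = 2.319.
δ = d·√n ⇒ n = (δ/d)² = (2.319 / 0.79)² = 8.62.
Round up to the next whole unit.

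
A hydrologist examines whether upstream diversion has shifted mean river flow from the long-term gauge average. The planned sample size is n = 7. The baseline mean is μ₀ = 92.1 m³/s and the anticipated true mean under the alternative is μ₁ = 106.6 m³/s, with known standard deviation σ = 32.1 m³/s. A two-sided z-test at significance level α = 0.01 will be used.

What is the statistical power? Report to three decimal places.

Standardized effect: d = |μ₁ − μ₀| / σ = |106.6 − 92.1| / 32.1 = 0.4517
Noncentrality parameter: δ = d·√n = 0.4517 × √7 = 1.1951
Critical value for a two-sided test at α = 0.01: z_{α/2} = 2.576.
Power = Φ(δ − 2.576) + Φ(−δ − 2.576) = Φ(-1.381) + Φ(-3.771) = 0.0837 + 0.0001 = 0.0838.

Power ≈ 0.084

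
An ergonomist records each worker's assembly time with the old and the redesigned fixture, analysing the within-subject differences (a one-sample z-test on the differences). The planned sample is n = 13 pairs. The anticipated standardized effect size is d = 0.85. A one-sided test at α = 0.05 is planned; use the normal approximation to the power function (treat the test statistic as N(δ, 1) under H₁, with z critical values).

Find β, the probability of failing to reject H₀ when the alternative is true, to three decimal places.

Noncentrality parameter: δ = d·√n = 0.85 × √13 = 3.0647
Critical value for a one-sided test at α = 0.05: z_α = 1.645.
Power = P(Z > 1.645 − δ) = Φ(1.420) = 0.9222.
Type II error: β = 1 − power = 1 − 0.9222 = 0.0778.

β ≈ 0.078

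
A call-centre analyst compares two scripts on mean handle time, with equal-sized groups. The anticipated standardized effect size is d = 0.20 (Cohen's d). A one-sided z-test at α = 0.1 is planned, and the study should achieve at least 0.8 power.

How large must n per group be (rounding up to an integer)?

Set Φ(δ − 1.282) = 0.8; then δ − 1.282 = Φ⁻¹(0.8) = 0.842, giving δ = 2.123.
δ = d·√(n/2) ⇒ n = 2(δ/d)² = 2 × (2.123 / 0.20)² = 225.39.
Rounding up, n = 226 per group.

n = 226 per group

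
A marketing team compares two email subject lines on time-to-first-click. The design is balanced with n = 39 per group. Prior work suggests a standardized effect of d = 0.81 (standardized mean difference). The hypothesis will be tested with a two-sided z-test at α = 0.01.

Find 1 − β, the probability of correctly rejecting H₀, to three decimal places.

Noncentrality parameter: λ = d·√(n/2) = 0.81 × √(39/2) = 3.5769
Critical value for a two-sided test at α = 0.01: z_{α/2} = 2.576.
Power = Φ(λ − 2.576) + Φ(−λ − 2.576) = Φ(1.001) + Φ(-6.153) = 0.8416 + 0.0000 = 0.8416.

Power ≈ 0.842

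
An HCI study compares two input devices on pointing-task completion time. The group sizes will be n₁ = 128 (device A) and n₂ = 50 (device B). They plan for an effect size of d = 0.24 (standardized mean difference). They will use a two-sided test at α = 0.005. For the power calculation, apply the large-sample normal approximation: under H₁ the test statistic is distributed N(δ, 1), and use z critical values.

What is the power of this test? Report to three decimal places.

Power ≈ 0.086

Noncentrality parameter: δ = d / √(1/n₁ + 1/n₂) = 0.24 / √(1/128 + 1/50) = 1.4391
Two-sided α = 0.005 → critical value z_{0.0025} = 2.807.
Power = Φ(δ − 2.807) + Φ(−δ − 2.807) = Φ(-1.368) + Φ(-4.246) = 0.0857 + 0.0000 = 0.0857.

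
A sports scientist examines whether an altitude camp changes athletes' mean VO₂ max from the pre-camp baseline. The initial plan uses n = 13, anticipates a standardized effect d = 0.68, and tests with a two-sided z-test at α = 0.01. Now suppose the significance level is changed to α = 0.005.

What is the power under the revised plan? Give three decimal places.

δ = d·√n = 0.68 × √13 = 2.4518 (unchanged). New critical value: z_{0.0025} = 2.807.
Revised power = Φ(δ − 2.807) + Φ(−δ − 2.807) = Φ(-0.355) + Φ(-5.259) = 0.3612 + 0.0000 = 0.3612.

Power ≈ 0.361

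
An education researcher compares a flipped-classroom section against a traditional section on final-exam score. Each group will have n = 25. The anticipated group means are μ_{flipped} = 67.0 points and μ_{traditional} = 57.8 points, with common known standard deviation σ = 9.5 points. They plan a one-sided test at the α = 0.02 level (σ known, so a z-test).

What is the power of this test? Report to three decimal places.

Power ≈ 0.915

Standardized effect: d = |μ_{flipped} − μ_{traditional}| / σ = |67.0 − 57.8| / 9.5 = 0.9684
Noncentrality parameter: δ = d·√(n/2) = 0.9684 × √(25/2) = 3.4239
Critical value for a one-sided test at α = 0.02: z_α = 2.054.
Power = Φ(δ − 2.054) = Φ(1.370) = 0.9147.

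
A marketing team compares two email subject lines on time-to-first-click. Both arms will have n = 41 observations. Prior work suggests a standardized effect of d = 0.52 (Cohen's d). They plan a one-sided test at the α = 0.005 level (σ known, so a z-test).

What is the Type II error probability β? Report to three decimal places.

β ≈ 0.588

Noncentrality parameter: δ = d·√(n/2) = 0.52 × √(41/2) = 2.3544
One-sided α = 0.005 → critical value z_{0.005} = 2.576.
Power = P(Z > 2.576 − δ) = Φ(-0.221) = 0.4124.
Type II error: β = 1 − power = 1 − 0.4124 = 0.5876.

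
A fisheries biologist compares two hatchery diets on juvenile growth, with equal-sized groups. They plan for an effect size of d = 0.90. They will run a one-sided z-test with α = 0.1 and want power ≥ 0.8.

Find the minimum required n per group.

n = 12 per group

For power 0.8 need Φ(δ − z_{0.1}) = 0.8, so δ = z_{0.1} + z_{0.20} = 1.282 + 0.842 = 2.123.
δ = d·√(n/2) ⇒ n = 2(δ/d)² = 2 × (2.123 / 0.90)² = 11.13.
Round up to the next whole unit.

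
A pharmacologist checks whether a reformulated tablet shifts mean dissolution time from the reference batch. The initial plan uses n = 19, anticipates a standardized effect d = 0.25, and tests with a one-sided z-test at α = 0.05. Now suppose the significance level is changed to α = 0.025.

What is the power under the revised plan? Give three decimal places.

Power ≈ 0.192

δ = d·√n = 0.25 × √19 = 1.0897 (unchanged). New critical value: z_{0.025} = 1.960.
Revised power = P(Z > 1.960 − δ) = Φ(-0.870) = 0.1921.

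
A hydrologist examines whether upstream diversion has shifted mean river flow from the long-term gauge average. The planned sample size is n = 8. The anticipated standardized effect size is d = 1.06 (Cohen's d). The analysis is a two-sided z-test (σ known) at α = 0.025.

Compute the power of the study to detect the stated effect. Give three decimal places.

Power ≈ 0.775

Noncentrality parameter: δ = d·√n = 1.06 × √8 = 2.9981
Critical value for a two-sided test at α = 0.025: z_{α/2} = 2.241.
Power = Φ(δ − 2.241) + Φ(−δ − 2.241) = Φ(0.757) + Φ(-5.240) = 0.7754 + 0.0000 = 0.7754.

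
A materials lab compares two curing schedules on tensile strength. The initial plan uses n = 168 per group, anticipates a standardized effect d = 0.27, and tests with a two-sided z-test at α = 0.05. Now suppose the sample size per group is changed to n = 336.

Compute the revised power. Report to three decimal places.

With n = 336 per group: δ = d·√(n/2) = 0.27 × √(336/2) = 3.4996. Critical value z_{0.025} = 1.960.
Revised power = Φ(δ − 1.960) + Φ(−δ − 1.960) = Φ(1.540) + Φ(-5.460) = 0.9382 + 0.0000 = 0.9382.

Power ≈ 0.938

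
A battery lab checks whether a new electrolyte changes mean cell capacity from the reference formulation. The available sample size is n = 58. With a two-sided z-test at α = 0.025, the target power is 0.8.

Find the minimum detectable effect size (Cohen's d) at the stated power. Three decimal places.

d ≈ 0.405

Required noncentrality: δ = z_{0.0125} + z_{0.20} = 2.241 + 0.842 = 3.083.
(The second rejection-region term Φ(−δ − z_{α/2}) is negligible and dropped.)
δ = d·√n ⇒ d = δ/√n = 3.083/√58 = 0.4048.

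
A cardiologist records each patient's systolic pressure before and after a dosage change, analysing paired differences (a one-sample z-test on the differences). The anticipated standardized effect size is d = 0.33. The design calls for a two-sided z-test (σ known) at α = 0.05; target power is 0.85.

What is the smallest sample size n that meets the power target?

n = 83

Set Φ(δ − 1.960) = 0.85; then δ − 1.960 = Φ⁻¹(0.85) = 1.036, giving δ = 2.996.
(For δ > 0 the lower-tail rejection region contributes negligibly to power, so the one-term inversion is standard.)
δ = d·√n ⇒ n = (δ/d)² = (2.996 / 0.33)² = 82.45.
Rounding up, n = 83.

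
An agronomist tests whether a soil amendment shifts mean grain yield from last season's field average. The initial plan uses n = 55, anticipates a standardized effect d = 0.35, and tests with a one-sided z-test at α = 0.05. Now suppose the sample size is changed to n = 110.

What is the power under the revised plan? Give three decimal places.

Power ≈ 0.979

With n = 110: δ = d·√n = 0.35 × √110 = 3.6708. Critical value z_{0.05} = 1.645.
Revised power = Φ(δ − 1.645) = Φ(2.026) = 0.9786.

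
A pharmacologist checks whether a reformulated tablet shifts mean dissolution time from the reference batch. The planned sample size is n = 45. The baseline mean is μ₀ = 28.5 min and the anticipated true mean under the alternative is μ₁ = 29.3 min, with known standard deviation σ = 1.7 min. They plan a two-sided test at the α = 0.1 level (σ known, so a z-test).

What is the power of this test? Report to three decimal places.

Power ≈ 0.935

Standardized effect: d = |μ₁ − μ₀| / σ = |29.3 − 28.5| / 1.7 = 0.4706
Noncentrality parameter: δ = d·√n = 0.4706 × √45 = 3.1568
Critical value for a two-sided test at α = 0.1: z_{α/2} = 1.645.
Power = Φ(δ − 1.645) + Φ(−δ − 1.645) = Φ(1.512) + Φ(-4.802) = 0.9347 + 0.0000 = 0.9347.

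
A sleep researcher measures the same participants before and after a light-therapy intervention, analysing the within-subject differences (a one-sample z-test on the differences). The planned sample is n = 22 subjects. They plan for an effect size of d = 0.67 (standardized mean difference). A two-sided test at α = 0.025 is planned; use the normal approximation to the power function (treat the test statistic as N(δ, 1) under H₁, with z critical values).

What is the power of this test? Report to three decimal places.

Noncentrality parameter: δ = d·√n = 0.67 × √22 = 3.1426
Two-sided α = 0.025 → critical value z_{0.0125} = 2.241.
Power = Φ(δ − 2.241) + Φ(−δ − 2.241) = Φ(0.901) + Φ(-5.384) = 0.8163 + 0.0000 = 0.8163.

Power ≈ 0.816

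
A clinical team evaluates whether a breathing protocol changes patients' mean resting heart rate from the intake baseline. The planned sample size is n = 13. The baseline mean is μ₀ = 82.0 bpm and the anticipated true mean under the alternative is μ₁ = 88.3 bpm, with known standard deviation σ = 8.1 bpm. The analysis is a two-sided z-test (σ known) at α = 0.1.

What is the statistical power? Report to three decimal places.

Standardized effect: d = |μ₁ − μ₀| / σ = |88.3 − 82.0| / 8.1 = 0.7778
Noncentrality parameter: δ = d·√n = 0.7778 × √13 = 2.8043
Critical value for a two-sided test at α = 0.1: z_{α/2} = 1.645.
Power = Φ(δ − 1.645) + Φ(−δ − 1.645) = Φ(1.159) + Φ(-4.449) = 0.8769 + 0.0000 = 0.8769.

Power ≈ 0.877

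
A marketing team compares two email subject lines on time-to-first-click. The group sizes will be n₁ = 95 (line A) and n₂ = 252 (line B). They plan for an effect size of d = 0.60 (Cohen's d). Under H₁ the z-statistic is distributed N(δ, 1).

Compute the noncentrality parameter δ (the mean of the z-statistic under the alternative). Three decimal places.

δ = d / √(1/n₁ + 1/n₂) = 0.60 / √(1/95 + 1/252) = 4.9837

δ ≈ 4.984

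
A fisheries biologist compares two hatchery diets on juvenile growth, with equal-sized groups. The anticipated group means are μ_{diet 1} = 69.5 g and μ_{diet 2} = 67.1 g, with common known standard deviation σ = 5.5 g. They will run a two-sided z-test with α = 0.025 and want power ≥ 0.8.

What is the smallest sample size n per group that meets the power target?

n = 100 per group

Standardized effect: d = |μ_{diet 1} − μ_{diet 2}| / σ = |69.5 − 67.1| / 5.5 = 0.4364
For power 0.8 need Φ(δ − z_{0.0125}) = 0.8, so δ = z_{0.0125} + z_{0.20} = 2.241 + 0.842 = 3.083.
(The Φ(−δ − z_{α/2}) term is vanishingly small for δ > 0 and is dropped in the standard sample-size formula.)
δ = d·√(n/2) ⇒ n = 2(δ/d)² = 2 × (3.083 / 0.4364)² = 99.84.
Rounding up, n = 100 per group.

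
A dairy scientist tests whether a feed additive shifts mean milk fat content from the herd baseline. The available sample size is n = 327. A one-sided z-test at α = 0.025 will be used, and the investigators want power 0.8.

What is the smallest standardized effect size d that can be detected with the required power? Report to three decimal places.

d ≈ 0.155

Required noncentrality: δ = z_{0.025} + z_{0.20} = 1.960 + 0.842 = 2.802.
δ = d·√n ⇒ d = δ/√n = 2.802/√327 = 0.1549.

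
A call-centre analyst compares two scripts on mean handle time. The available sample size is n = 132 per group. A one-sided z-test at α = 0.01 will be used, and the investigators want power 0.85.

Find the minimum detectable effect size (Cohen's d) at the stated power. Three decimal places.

Required noncentrality: δ = z_{0.01} + z_{0.15} = 2.326 + 1.036 = 3.363.
δ = d·√(n/2) ⇒ d = δ/√(n/2) = 3.363/√(132/2) = 0.4139.

d ≈ 0.414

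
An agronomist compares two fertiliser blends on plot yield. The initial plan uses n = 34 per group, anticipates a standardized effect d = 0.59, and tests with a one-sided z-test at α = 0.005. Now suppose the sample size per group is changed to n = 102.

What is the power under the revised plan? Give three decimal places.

With n = 102 per group: δ = d·√(n/2) = 0.59 × √(102/2) = 4.2134. Critical value z_{0.005} = 2.576.
Revised power = Φ(δ − 2.576) = Φ(1.638) = 0.9492.

Power ≈ 0.949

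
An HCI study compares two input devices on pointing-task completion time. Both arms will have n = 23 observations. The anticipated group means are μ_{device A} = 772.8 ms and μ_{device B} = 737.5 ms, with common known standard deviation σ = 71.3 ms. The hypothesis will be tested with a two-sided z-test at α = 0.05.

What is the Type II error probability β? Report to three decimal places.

Standardized effect: d = |μ_{device A} − μ_{device B}| / σ = |772.8 − 737.5| / 71.3 = 0.4951
Noncentrality parameter: δ = d·√(n/2) = 0.4951 × √(23/2) = 1.6789
Two-sided α = 0.05 → critical value z_{0.025} = 1.960.
Power = Φ(δ − 1.960) + Φ(−δ − 1.960) = Φ(-0.281) + Φ(-3.639) = 0.3893 + 0.0001 = 0.3895.
Type II error: β = 1 − power = 1 − 0.3895 = 0.6105.

β ≈ 0.611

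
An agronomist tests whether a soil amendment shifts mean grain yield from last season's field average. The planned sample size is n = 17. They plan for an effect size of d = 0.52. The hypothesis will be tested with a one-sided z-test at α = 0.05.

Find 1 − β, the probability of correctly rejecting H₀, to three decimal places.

Noncentrality parameter: λ = d·√n = 0.52 × √17 = 2.1440
Critical value for a one-sided test at α = 0.05: z_α = 1.645.
Power = P(Z > 1.645 − λ) = Φ(0.499) = 0.6912.

Power ≈ 0.691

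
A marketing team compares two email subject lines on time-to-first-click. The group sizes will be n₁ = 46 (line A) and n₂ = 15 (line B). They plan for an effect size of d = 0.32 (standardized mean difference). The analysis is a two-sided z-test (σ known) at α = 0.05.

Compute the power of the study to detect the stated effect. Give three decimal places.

Power ≈ 0.190

Noncentrality parameter: δ = d / √(1/n₁ + 1/n₂) = 0.32 / √(1/46 + 1/15) = 1.0762
Critical value for a two-sided test at α = 0.05: z_{α/2} = 1.960.
Power = Φ(δ − 1.960) + Φ(−δ − 1.960) = Φ(-0.884) + Φ(-3.036) = 0.1884 + 0.0012 = 0.1896.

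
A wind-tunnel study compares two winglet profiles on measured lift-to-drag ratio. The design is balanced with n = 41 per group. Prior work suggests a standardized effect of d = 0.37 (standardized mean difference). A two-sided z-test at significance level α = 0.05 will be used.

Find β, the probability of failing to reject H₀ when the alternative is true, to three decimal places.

β ≈ 0.612

Noncentrality parameter: δ = d·√(n/2) = 0.37 × √(41/2) = 1.6752
Critical value for a two-sided test at α = 0.05: z_{α/2} = 1.960.
Power = Φ(δ − 1.960) + Φ(−δ − 1.960) = Φ(-0.285) + Φ(-3.635) = 0.3879 + 0.0001 = 0.3881.
Type II error: β = 1 − power = 1 − 0.3881 = 0.6119.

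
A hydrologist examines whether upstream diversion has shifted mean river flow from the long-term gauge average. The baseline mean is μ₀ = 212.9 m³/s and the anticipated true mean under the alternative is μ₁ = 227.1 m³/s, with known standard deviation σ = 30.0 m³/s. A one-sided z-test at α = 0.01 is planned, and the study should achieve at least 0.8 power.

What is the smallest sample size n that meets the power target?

Standardized effect: d = |μ₁ − μ₀| / σ = |227.1 − 212.9| / 30.0 = 0.4733
Set Φ(δ − 2.326) = 0.8; then δ − 2.326 = Φ⁻¹(0.8) = 0.842, giving δ = 3.168.
δ = d·√n ⇒ n = (δ/d)² = (3.168 / 0.4733)² = 44.79.
Rounding up, n = 45.

n = 45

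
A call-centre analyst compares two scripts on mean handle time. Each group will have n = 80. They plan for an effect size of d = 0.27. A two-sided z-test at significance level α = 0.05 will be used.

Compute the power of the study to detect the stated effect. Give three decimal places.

Power ≈ 0.401

Noncentrality parameter: δ = d·√(n/2) = 0.27 × √(80/2) = 1.7076
Two-sided α = 0.05 → critical value z_{0.025} = 1.960.
Power = Φ(δ − 1.960) + Φ(−δ − 1.960) = Φ(-0.252) + Φ(-3.668) = 0.4004 + 0.0001 = 0.4005.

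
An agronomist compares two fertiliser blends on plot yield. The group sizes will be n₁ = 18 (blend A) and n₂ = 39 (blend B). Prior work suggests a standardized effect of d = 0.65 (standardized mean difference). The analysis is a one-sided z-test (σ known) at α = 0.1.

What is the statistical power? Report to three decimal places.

Noncentrality parameter: δ = d / √(1/n₁ + 1/n₂) = 0.65 / √(1/18 + 1/39) = 2.2811
One-sided α = 0.1 → critical value z_{0.1} = 1.282.
Power = P(Z > 1.282 − δ) = Φ(1.000) = 0.8412.

Power ≈ 0.841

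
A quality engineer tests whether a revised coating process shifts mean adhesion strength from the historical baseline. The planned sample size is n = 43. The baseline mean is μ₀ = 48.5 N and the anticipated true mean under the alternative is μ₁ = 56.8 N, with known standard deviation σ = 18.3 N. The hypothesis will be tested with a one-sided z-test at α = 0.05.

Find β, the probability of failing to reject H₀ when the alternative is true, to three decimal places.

Standardized effect: d = |μ₁ − μ₀| / σ = |56.8 − 48.5| / 18.3 = 0.4536
Noncentrality parameter: δ = d·√n = 0.4536 × √43 = 2.9741
Critical value for a one-sided test at α = 0.05: z_α = 1.645.
Power = Φ(δ − 1.645) = Φ(1.329) = 0.9081.
Type II error: β = 1 − power = 1 − 0.9081 = 0.0919.

β ≈ 0.092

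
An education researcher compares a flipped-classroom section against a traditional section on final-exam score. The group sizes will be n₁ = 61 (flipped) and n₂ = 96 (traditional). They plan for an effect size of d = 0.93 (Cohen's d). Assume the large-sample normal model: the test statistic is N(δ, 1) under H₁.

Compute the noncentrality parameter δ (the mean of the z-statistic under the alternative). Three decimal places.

δ ≈ 5.680

The noncentrality parameter scales effect size by the design's sample-size factor: δ = d / √(1/n₁ + 1/n₂) = 0.93 / √(1/61 + 1/96) = 5.6798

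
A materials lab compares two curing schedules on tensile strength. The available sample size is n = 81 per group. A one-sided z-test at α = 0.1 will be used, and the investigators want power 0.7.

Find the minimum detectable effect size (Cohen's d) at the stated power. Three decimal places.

Required noncentrality: δ = z_{0.1} + z_{0.30} = 1.282 + 0.524 = 1.806.
δ = d·√(n/2) ⇒ d = δ/√(n/2) = 1.806/√(81/2) = 0.2838.

d ≈ 0.284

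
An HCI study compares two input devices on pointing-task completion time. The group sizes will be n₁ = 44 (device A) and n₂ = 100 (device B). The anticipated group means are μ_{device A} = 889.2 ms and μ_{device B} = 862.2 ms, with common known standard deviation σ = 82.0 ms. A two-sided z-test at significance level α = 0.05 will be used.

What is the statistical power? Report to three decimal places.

Standardized effect: d = |μ_{device A} − μ_{device B}| / σ = |889.2 − 862.2| / 82.0 = 0.3293
Noncentrality parameter: λ = d / √(1/n₁ + 1/n₂) = 0.3293 / √(1/44 + 1/100) = 1.8201
Two-sided α = 0.05 → critical value z_{0.025} = 1.960.
Power = Φ(λ − 1.960) + Φ(−λ − 1.960) = Φ(-0.140) + Φ(-3.780) = 0.4444 + 0.0001 = 0.4445.

Power ≈ 0.444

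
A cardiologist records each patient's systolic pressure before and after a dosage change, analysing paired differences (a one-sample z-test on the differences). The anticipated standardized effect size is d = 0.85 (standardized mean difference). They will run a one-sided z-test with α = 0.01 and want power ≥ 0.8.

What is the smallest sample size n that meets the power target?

n = 14

For power 0.8 need Φ(δ − z_{0.01}) = 0.8, so δ = z_{0.01} + z_{0.20} = 2.326 + 0.842 = 3.168.
δ = d·√n ⇒ n = (δ/d)² = (3.168 / 0.85)² = 13.89.
Rounding up, n = 14.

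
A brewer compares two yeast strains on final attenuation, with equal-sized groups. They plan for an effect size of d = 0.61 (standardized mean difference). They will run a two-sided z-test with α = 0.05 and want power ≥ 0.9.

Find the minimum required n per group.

n = 57 per group

Set Φ(δ − 1.960) = 0.9; then δ − 1.960 = Φ⁻¹(0.9) = 1.282, giving δ = 3.242.
(The Φ(−δ − z_{α/2}) term is vanishingly small for δ > 0 and is dropped in the standard sample-size formula.)
δ = d·√(n/2) ⇒ n = 2(δ/d)² = 2 × (3.242 / 0.61)² = 56.48.
Round up to the next whole unit.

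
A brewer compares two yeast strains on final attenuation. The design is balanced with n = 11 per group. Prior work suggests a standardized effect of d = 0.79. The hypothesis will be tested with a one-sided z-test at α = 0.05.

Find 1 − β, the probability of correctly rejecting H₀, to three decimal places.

Power ≈ 0.582

Noncentrality parameter: δ = d·√(n/2) = 0.79 × √(11/2) = 1.8527
Critical value for a one-sided test at α = 0.05: z_α = 1.645.
Power = P(Z > 1.645 − δ) = Φ(0.208) = 0.5823.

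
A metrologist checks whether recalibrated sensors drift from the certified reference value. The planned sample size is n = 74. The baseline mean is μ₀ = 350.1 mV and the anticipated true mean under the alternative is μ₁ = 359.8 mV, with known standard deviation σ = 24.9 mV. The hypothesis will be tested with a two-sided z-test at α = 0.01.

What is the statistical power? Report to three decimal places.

Standardized effect: d = |μ₁ − μ₀| / σ = |359.8 − 350.1| / 24.9 = 0.3896
Noncentrality parameter: δ = d·√n = 0.3896 × √74 = 3.3511
Critical value for a two-sided test at α = 0.01: z_{α/2} = 2.576.
Power = Φ(δ − 2.576) + Φ(−δ − 2.576) = Φ(0.775) + Φ(-5.927) = 0.7809 + 0.0000 = 0.7809.

Power ≈ 0.781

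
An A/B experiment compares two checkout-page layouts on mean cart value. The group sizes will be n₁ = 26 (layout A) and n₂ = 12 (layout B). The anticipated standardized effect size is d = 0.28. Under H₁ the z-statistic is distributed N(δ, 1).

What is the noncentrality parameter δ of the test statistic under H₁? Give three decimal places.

The noncentrality parameter scales effect size by the design's sample-size factor: δ = d / √(1/n₁ + 1/n₂) = 0.28 / √(1/26 + 1/12) = 0.8023

δ ≈ 0.802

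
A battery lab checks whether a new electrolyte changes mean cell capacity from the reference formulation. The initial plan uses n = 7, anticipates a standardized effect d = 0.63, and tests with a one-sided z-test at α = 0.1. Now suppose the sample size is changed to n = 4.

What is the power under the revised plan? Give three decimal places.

Power ≈ 0.491

With n = 4: δ = d·√n = 0.63 × √4 = 1.2600. Critical value z_{0.1} = 1.282.
Revised power = Φ(δ − 1.282) = Φ(-0.022) = 0.4914.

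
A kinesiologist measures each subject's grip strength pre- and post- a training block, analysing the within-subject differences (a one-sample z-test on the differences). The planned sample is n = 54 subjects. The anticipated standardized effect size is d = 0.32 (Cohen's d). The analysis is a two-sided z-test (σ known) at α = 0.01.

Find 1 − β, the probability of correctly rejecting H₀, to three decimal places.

Noncentrality parameter: δ = d·√n = 0.32 × √54 = 2.3515
Two-sided α = 0.01 → critical value z_{0.005} = 2.576.
Power = Φ(δ − 2.576) + Φ(−δ − 2.576) = Φ(-0.224) + Φ(-4.927) = 0.4113 + 0.0000 = 0.4113.

Power ≈ 0.411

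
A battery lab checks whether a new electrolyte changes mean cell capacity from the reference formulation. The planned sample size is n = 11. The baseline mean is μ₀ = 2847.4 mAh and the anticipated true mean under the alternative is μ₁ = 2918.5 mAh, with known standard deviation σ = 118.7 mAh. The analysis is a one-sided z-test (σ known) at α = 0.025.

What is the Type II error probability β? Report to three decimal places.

Standardized effect: d = |μ₁ − μ₀| / σ = |2918.5 − 2847.4| / 118.7 = 0.5990
Noncentrality parameter: δ = d·√n = 0.5990 × √11 = 1.9866
One-sided α = 0.025 → critical value z_{0.025} = 1.960.
Power = P(Z > 1.960 − δ) = Φ(0.027) = 0.5106.
Type II error: β = 1 − power = 1 − 0.5106 = 0.4894.

β ≈ 0.489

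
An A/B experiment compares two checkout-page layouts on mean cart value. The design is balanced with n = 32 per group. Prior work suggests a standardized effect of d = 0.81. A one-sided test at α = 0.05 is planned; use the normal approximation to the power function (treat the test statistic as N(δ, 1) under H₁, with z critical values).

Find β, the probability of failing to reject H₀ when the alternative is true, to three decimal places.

β ≈ 0.055

Noncentrality parameter: δ = d·√(n/2) = 0.81 × √(32/2) = 3.2400
Critical value for a one-sided test at α = 0.05: z_α = 1.645.
Power = Φ(δ − 1.645) = Φ(1.595) = 0.9447.
Type II error: β = 1 − power = 1 − 0.9447 = 0.0553.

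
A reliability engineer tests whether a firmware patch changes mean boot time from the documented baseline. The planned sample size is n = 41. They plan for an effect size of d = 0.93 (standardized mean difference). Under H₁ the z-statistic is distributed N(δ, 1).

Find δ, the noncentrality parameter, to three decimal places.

The noncentrality parameter scales effect size by the design's sample-size factor: δ = d·√n = 0.93 × √41 = 5.9549

δ ≈ 5.955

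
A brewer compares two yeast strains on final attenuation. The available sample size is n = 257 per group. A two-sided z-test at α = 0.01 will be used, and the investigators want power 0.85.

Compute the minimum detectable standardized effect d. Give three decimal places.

Need Φ(δ − 2.576) = 0.85, so δ = 2.576 + 1.036 = 3.612.
(The second rejection-region term Φ(−δ − z_{α/2}) is negligible and dropped.)
δ = d·√(n/2) ⇒ d = δ/√(n/2) = 3.612/√(257/2) = 0.3187.

d ≈ 0.319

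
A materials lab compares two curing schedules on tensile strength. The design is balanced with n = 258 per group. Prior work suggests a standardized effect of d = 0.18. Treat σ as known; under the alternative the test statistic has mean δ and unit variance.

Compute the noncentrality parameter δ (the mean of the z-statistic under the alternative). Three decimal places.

δ ≈ 2.044

The noncentrality parameter scales effect size by the design's sample-size factor: δ = d·√(n/2) = 0.18 × √(258/2) = 2.0444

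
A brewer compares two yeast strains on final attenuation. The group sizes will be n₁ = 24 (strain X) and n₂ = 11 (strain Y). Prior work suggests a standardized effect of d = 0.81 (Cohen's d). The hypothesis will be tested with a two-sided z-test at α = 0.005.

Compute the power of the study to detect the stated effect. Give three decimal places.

Power ≈ 0.280

Noncentrality parameter: δ = d / √(1/n₁ + 1/n₂) = 0.81 / √(1/24 + 1/11) = 2.2246
Critical value for a two-sided test at α = 0.005: z_{α/2} = 2.807.
Power = Φ(δ − 2.807) + Φ(−δ − 2.807) = Φ(-0.582) + Φ(-5.032) = 0.2801 + 0.0000 = 0.2801.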